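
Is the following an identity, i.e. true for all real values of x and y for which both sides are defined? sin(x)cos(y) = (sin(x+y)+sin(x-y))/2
Claim: sin(x)cos(y) = (sin(x+y)+sin(x-y))/2.
Reasoning: sin(x+y) = sin(x)cos(y) + cos(x)sin(y) and sin(x-y) = sin(x)cos(y) - cos(x)sin(y). Adding, sin(x+y) + sin(x-y) = 2sin(x)cos(y); divide by 2.
So the two sides agree for all real values of x and y for which both sides are defined.

Conclusion: Yes, this is an identity.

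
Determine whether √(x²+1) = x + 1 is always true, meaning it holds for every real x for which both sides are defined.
Claim: √(x²+1) = x + 1.
Test a specific point where both sides are defined: x = 4.
LHS = √(x²+1) ≈ 4.1231
RHS = x + 1 ≈ 5.0000
Since 4.1231 ≠ 5.0000, the equation fails at this point, so it cannot hold for every real x for which both sides are defined.
(x+1)² = x² + 2x + 1 ≠ x² + 1 unless x = 0.

Conclusion: No, this is NOT an identity.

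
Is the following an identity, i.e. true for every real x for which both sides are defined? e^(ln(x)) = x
Yes, this is an identity.

Claim: e^(ln(x)) = x.
Reasoning: For x > 0, ln(x) is by definition the exponent p such that e^p = x. Raising e to that exponent therefore returns x: e^(ln x) = x.
So the two sides agree for every real x for which both sides are defined.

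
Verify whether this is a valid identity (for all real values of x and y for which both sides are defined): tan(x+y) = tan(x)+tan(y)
Claim: tan(x+y) = tan(x)+tan(y).
Test a specific point where both sides are defined: x = -π/4, y = π/6.
LHS = tan(x+y) ≈ -0.2679
RHS = tan(x)+tan(y) ≈ -0.4226
Since -0.2679 ≠ -0.4226, the equation fails at this point, so it cannot hold for all real values of x and y for which both sides are defined.
The correct formula is tan(x+y) = (tan(x) + tan(y))/(1 - tan(x)tan(y)).

Conclusion: No, this is NOT an identity.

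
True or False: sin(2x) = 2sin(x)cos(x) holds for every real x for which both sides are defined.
Claim: sin(2x) = 2sin(x)cos(x).
Reasoning: Put y = x in the addition formula sin(x+y) = sin(x)cos(y) + cos(x)sin(y): sin(2x) = sin(x)cos(x) + cos(x)sin(x) = 2sin(x)cos(x).
So the two sides agree for every real x for which both sides are defined.

Conclusion: True.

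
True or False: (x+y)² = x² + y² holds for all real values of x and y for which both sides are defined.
False.

Claim: (x+y)² = x² + y².
Test a specific point where both sides are defined: x = -1, y = 1.
LHS = (x+y)² ≈ 0.0000
RHS = x² + y² ≈ 2.0000
Since 0.0000 ≠ 2.0000, the equation fails at this point, so it cannot hold for all real values of x and y for which both sides are defined.
The correct expansion is (x+y)² = x² + 2xy + y²; the cross term 2xy is missing.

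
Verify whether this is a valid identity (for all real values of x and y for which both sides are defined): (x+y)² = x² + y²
Claim: (x+y)² = x² + y².
Test a specific point where both sides are defined: x = -2, y = 5.
LHS = (x+y)² ≈ 9.0000
RHS = x² + y² ≈ 29.0000
Since 9.0000 ≠ 29.0000, the equation fails at this point, so it cannot hold for all real values of x and y for which both sides are defined.
The correct expansion is (x+y)² = x² + 2xy + y²; the cross term 2xy is missing.

Conclusion: No, this is NOT an identity.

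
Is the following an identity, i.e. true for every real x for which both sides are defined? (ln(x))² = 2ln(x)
Claim: (ln(x))² = 2ln(x).
Test a specific point where both sides are defined: x = 3/2.
LHS = (ln(x))² ≈ 0.1644
RHS = 2ln(x) ≈ 0.8109
Since 0.1644 ≠ 0.8109, the equation fails at this point, so it cannot hold for every real x for which both sides are defined.
2ln(x) equals ln(x²), which is not the same as (ln x)².

Conclusion: No, this is NOT an identity.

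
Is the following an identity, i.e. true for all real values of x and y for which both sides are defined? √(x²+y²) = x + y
Claim: √(x²+y²) = x + y.
Test a specific point where both sides are defined: x = -3, y = -2.
LHS = √(x²+y²) ≈ 3.6056
RHS = x + y ≈ -5.0000
Since 3.6056 ≠ -5.0000, the equation fails at this point, so it cannot hold for all real values of x and y for which both sides are defined.
(x+y)² = x² + 2xy + y², not x² + y², so the square root does not split this way.

Conclusion: No, this is NOT an identity.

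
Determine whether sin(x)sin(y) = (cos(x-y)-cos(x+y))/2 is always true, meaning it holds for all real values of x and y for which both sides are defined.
Yes, this is an identity.

Claim: sin(x)sin(y) = (cos(x-y)-cos(x+y))/2.
Reasoning: cos(x-y) = cos(x)cos(y) + sin(x)sin(y) and cos(x+y) = cos(x)cos(y) - sin(x)sin(y). Subtracting, cos(x-y) - cos(x+y) = 2sin(x)sin(y); divide by 2.
So the two sides agree for all real values of x and y for which both sides are defined.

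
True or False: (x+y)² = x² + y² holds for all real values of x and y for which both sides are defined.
False.

Claim: (x+y)² = x² + y².
Test a specific point where both sides are defined: x = 3/2, y = 1.
LHS = (x+y)² ≈ 6.2500
RHS = x² + y² ≈ 3.2500
Since 6.2500 ≠ 3.2500, the equation fails at this point, so it cannot hold for all real values of x and y for which both sides are defined.
The correct expansion is (x+y)² = x² + 2xy + y²; the cross term 2xy is missing.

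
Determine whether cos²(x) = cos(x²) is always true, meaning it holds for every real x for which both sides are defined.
Claim: cos²(x) = cos(x²).
Test a specific point where both sides are defined: x = π.
LHS = cos²(x) ≈ 1.0000
RHS = cos(x²) ≈ -0.9027
Since 1.0000 ≠ -0.9027, the equation fails at this point, so it cannot hold for every real x for which both sides are defined.
cos²(x) means (cos x)², squaring the output; cos(x²) squares the input. These are different functions.

Conclusion: No, this is NOT an identity.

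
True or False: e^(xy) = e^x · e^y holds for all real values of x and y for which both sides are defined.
Claim: e^(xy) = e^x · e^y.
Test a specific point where both sides are defined: x = -2, y = -1.
LHS = e^(xy) ≈ 7.3891
RHS = e^x · e^y ≈ 0.0498
Since 7.3891 ≠ 0.0498, the equation fails at this point, so it cannot hold for all real values of x and y for which both sides are defined.
e^x · e^y = e^(x+y), not e^(xy).

Conclusion: False.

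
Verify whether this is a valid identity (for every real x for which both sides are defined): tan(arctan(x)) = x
Claim: tan(arctan(x)) = x.
Reasoning: For every real x, arctan(x) is by definition the angle in (-π/2, π/2) whose tangent equals x. Taking the tangent of that angle returns x.
So the two sides agree for every real x for which both sides are defined.

Conclusion: Yes, this is an identity.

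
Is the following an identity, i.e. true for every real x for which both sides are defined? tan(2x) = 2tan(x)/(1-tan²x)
Claim: tan(2x) = 2tan(x)/(1-tan²x).
Reasoning: tan(2x) = sin(2x)/cos(2x) = 2sin(x)cos(x) / (cos²x - sin²x). Divide numerator and denominator by cos²x: 2tan(x) / (1 - tan²x).
So the two sides agree for every real x for which both sides are defined.

Conclusion: Yes, this is an identity.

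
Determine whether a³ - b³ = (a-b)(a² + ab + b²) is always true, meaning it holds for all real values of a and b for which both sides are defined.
Yes, this is an identity.

Claim: a³ - b³ = (a-b)(a² + ab + b²).
Reasoning: Expand the right side: (a-b)(a² + ab + b²) = a³ + a²b + ab² - a²b - ab² - b³ = a³ - b³ (the middle terms cancel in pairs).
So the two sides agree for all real values of a and b for which both sides are defined.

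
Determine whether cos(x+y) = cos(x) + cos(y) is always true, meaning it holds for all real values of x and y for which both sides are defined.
No, this is NOT an identity.

Claim: cos(x+y) = cos(x) + cos(y).
Test a specific point where both sides are defined: x = π/2, y = π/6.
LHS = cos(x+y) ≈ -0.5000
RHS = cos(x) + cos(y) ≈ 0.8660
Since -0.5000 ≠ 0.8660, the equation fails at this point, so it cannot hold for all real values of x and y for which both sides are defined.
The correct expansion is cos(x+y) = cos(x)cos(y) - sin(x)sin(y); cosine is not additive.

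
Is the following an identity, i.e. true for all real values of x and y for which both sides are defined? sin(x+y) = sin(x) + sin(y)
Claim: sin(x+y) = sin(x) + sin(y).
Test a specific point where both sides are defined: x = -π/4, y = -π/3.
LHS = sin(x+y) ≈ -0.9659
RHS = sin(x) + sin(y) ≈ -1.5731
Since -0.9659 ≠ -1.5731, the equation fails at this point, so it cannot hold for all real values of x and y for which both sides are defined.
The correct expansion is sin(x+y) = sin(x)cos(y) + cos(x)sin(y); sine is not additive.

Conclusion: No, this is NOT an identity.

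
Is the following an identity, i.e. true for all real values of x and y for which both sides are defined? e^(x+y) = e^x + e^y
Claim: e^(x+y) = e^x + e^y.
Test a specific point where both sides are defined: x = -3, y = 3/2.
LHS = e^(x+y) ≈ 0.2231
RHS = e^x + e^y ≈ 4.5315
Since 0.2231 ≠ 4.5315, the equation fails at this point, so it cannot hold for all real values of x and y for which both sides are defined.
The correct rule is e^(x+y) = e^x · e^y (a product, not a sum).

Conclusion: No, this is NOT an identity.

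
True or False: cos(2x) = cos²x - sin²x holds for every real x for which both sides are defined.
Claim: cos(2x) = cos²x - sin²x.
Reasoning: Put y = x in the addition formula cos(x+y) = cos(x)cos(y) - sin(x)sin(y): cos(2x) = cos²x - sin²x.
So the two sides agree for every real x for which both sides are defined.

Conclusion: True.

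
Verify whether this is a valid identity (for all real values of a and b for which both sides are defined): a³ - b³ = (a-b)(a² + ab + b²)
Claim: a³ - b³ = (a-b)(a² + ab + b²).
Reasoning: Expand the right side: (a-b)(a² + ab + b²) = a³ + a²b + ab² - a²b - ab² - b³ = a³ - b³ (the middle terms cancel in pairs).
So the two sides agree for all real values of a and b for which both sides are defined.

Conclusion: Yes, this is an identity.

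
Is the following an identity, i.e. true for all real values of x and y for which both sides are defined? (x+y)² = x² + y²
No, this is NOT an identity.

Claim: (x+y)² = x² + y².
Test a specific point where both sides are defined: x = 3, y = 3/2.
LHS = (x+y)² ≈ 20.2500
RHS = x² + y² ≈ 11.2500
Since 20.2500 ≠ 11.2500, the equation fails at this point, so it cannot hold for all real values of x and y for which both sides are defined.
The correct expansion is (x+y)² = x² + 2xy + y²; the cross term 2xy is missing.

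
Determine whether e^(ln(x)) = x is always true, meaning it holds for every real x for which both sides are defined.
Claim: e^(ln(x)) = x.
Reasoning: For x > 0, ln(x) is by definition the exponent p such that e^p = x. Raising e to that exponent therefore returns x: e^(ln x) = x.
So the two sides agree for every real x for which both sides are defined.

Conclusion: Yes, this is an identity.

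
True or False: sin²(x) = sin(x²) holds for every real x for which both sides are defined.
False.

Claim: sin²(x) = sin(x²).
Test a specific point where both sides are defined: x = -π/4.
LHS = sin²(x) ≈ 0.5000
RHS = sin(x²) ≈ 0.5785
Since 0.5000 ≠ 0.5785, the equation fails at this point, so it cannot hold for every real x for which both sides are defined.
sin²(x) means (sin x)², squaring the output; sin(x²) squares the input. These are different functions.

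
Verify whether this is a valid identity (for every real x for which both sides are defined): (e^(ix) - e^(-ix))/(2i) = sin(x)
Claim: (e^(ix) - e^(-ix))/(2i) = sin(x).
Reasoning: By Euler's formula e^(ix) = cos(x) + i·sin(x) and e^(-ix) = cos(x) - i·sin(x). Subtracting cancels the cosine terms: e^(ix) - e^(-ix) = 2i·sin(x); divide by 2i.
So the two sides agree for every real x for which both sides are defined.

Conclusion: Yes, this is an identity.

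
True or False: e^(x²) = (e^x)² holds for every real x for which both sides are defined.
False.

Claim: e^(x²) = (e^x)².
Test a specific point where both sides are defined: x = -3.
LHS = e^(x²) ≈ 8103.0839
RHS = (e^x)² ≈ 0.0025
Since 8103.0839 ≠ 0.0025, the equation fails at this point, so it cannot hold for every real x for which both sides are defined.
(e^x)² = e^(2x), and 2x ≠ x² in general.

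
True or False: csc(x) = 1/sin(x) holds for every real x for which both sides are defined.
Claim: csc(x) = 1/sin(x).
Reasoning: csc(x) is by definition the reciprocal of sin(x), wherever sin(x) ≠ 0.
So the two sides agree for every real x for which both sides are defined.

Conclusion: True.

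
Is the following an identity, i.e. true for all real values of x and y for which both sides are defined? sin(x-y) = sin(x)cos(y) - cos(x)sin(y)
Yes, this is an identity.

Claim: sin(x-y) = sin(x)cos(y) - cos(x)sin(y).
Reasoning: Replace y by -y in sin(x+y) = sin(x)cos(y) + cos(x)sin(y) and use cos(-y) = cos(y), sin(-y) = -sin(y): sin(x-y) = sin(x)cos(y) - cos(x)sin(y).
So the two sides agree for all real values of x and y for which both sides are defined.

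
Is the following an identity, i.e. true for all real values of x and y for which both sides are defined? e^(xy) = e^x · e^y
Claim: e^(xy) = e^x · e^y.
Test a specific point where both sides are defined: x = 3/2, y = -2.
LHS = e^(xy) ≈ 0.0498
RHS = e^x · e^y ≈ 0.6065
Since 0.0498 ≠ 0.6065, the equation fails at this point, so it cannot hold for all real values of x and y for which both sides are defined.
e^x · e^y = e^(x+y), not e^(xy).

Conclusion: No, this is NOT an identity.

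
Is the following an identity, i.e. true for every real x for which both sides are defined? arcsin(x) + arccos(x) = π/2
Claim: arcsin(x) + arccos(x) = π/2.
Reasoning: Both sides are defined for -1 ≤ x ≤ 1. Let θ = arcsin(x), so sin θ = x and θ ∈ [-π/2, π/2]. Then cos(π/2 - θ) = sin θ = x and π/2 - θ ∈ [0, π], which is exactly the range of arccos, so arccos(x) = π/2 - θ. Adding: arcsin(x) + arccos(x) = θ + (π/2 - θ) = π/2.
So the two sides agree for every real x for which both sides are defined.

Conclusion: Yes, this is an identity.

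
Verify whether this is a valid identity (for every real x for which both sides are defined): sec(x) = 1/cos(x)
Yes, this is an identity.

Claim: sec(x) = 1/cos(x).
Reasoning: sec(x) is by definition the reciprocal of cos(x), wherever cos(x) ≠ 0.
So the two sides agree for every real x for which both sides are defined.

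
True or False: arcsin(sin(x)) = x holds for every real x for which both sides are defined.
False.

Claim: arcsin(sin(x)) = x.
Test a specific point where both sides are defined: x = π.
LHS = arcsin(sin(x)) ≈ 0.0000
RHS = x ≈ 3.1416
Since 0.0000 ≠ 3.1416, the equation fails at this point, so it cannot hold for every real x for which both sides are defined.
arcsin only returns values in [-π/2, π/2], so arcsin(sin(x)) = x holds only for x in that interval, not for all real x.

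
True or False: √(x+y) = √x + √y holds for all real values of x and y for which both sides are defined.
Claim: √(x+y) = √x + √y.
Test a specific point where both sides are defined: x = 3/2, y = 4.
LHS = √(x+y) ≈ 2.3452
RHS = √x + √y ≈ 3.2247
Since 2.3452 ≠ 3.2247, the equation fails at this point, so it cannot hold for all real values of x and y for which both sides are defined.
Squaring the right side gives x + 2√(xy) + y, not x + y.

Conclusion: False.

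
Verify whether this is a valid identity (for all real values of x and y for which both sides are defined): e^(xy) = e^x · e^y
No, this is NOT an identity.

Claim: e^(xy) = e^x · e^y.
Test a specific point where both sides are defined: x = 1, y = -3.
LHS = e^(xy) ≈ 0.0498
RHS = e^x · e^y ≈ 0.1353
Since 0.0498 ≠ 0.1353, the equation fails at this point, so it cannot hold for all real values of x and y for which both sides are defined.
e^x · e^y = e^(x+y), not e^(xy).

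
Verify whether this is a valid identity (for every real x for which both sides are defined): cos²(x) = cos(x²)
Claim: cos²(x) = cos(x²).
Test a specific point where both sides are defined: x = π/3.
LHS = cos²(x) ≈ 0.2500
RHS = cos(x²) ≈ 0.4566
Since 0.2500 ≠ 0.4566, the equation fails at this point, so it cannot hold for every real x for which both sides are defined.
cos²(x) means (cos x)², squaring the output; cos(x²) squares the input. These are different functions.

Conclusion: No, this is NOT an identity.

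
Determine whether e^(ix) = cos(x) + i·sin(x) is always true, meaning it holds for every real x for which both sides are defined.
Claim: e^(ix) = cos(x) + i·sin(x).
Reasoning: Euler's formula. Expand e^(ix) = Σ (ix)^k / k!. Since i² = -1, the even-k terms are Σ (-1)^m x^(2m)/(2m)! = cos(x) and the odd-k terms are i · Σ (-1)^m x^(2m+1)/(2m+1)! = i·sin(x).
So the two sides agree for every real x for which both sides are defined.

Conclusion: Yes, this is an identity.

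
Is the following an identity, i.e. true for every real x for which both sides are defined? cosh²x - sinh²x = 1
Claim: cosh²x - sinh²x = 1.
Reasoning: With cosh(x) = (e^x + e^-x)/2 and sinh(x) = (e^x - e^-x)/2: cosh²x = (e^(2x) + 2 + e^(-2x))/4 and sinh²x = (e^(2x) - 2 + e^(-2x))/4. Subtracting leaves 4/4 = 1.
So the two sides agree for every real x for which both sides are defined.

Conclusion: Yes, this is an identity.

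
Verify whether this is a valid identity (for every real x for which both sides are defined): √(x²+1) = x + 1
Claim: √(x²+1) = x + 1.
Test a specific point where both sides are defined: x = 3.
LHS = √(x²+1) ≈ 3.1623
RHS = x + 1 ≈ 4.0000
Since 3.1623 ≠ 4.0000, the equation fails at this point, so it cannot hold for every real x for which both sides are defined.
(x+1)² = x² + 2x + 1 ≠ x² + 1 unless x = 0.

Conclusion: No, this is NOT an identity.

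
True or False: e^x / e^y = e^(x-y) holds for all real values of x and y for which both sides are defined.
Claim: e^x / e^y = e^(x-y).
Reasoning: 1/e^y = e^(-y), so e^x / e^y = e^x · e^(-y) = e^(x + (-y)) = e^(x-y) by the product rule for exponents.
So the two sides agree for all real values of x and y for which both sides are defined.

Conclusion: True.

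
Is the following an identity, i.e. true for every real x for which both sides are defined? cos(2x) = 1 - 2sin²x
Claim: cos(2x) = 1 - 2sin²x.
Reasoning: cos(2x) = cos²x - sin²x. Replace cos²x by 1 - sin²x: (1 - sin²x) - sin²x = 1 - 2sin²x.
So the two sides agree for every real x for which both sides are defined.

Conclusion: Yes, this is an identity.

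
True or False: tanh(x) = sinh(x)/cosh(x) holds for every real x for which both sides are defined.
Claim: tanh(x) = sinh(x)/cosh(x).
Reasoning: tanh(x) is defined as sinh(x)/cosh(x) = (e^x - e^-x)/(e^x + e^-x); cosh(x) ≥ 1 is never zero, so this holds for every real x.
So the two sides agree for every real x for which both sides are defined.

Conclusion: True.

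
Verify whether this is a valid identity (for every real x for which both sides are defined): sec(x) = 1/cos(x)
Yes, this is an identity.

Claim: sec(x) = 1/cos(x).
Reasoning: sec(x) is by definition the reciprocal of cos(x), wherever cos(x) ≠ 0.
So the two sides agree for every real x for which both sides are defined.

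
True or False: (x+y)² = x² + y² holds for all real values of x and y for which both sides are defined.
Claim: (x+y)² = x² + y².
Test a specific point where both sides are defined: x = 1, y = -3.
LHS = (x+y)² ≈ 4.0000
RHS = x² + y² ≈ 10.0000
Since 4.0000 ≠ 10.0000, the equation fails at this point, so it cannot hold for all real values of x and y for which both sides are defined.
The correct expansion is (x+y)² = x² + 2xy + y²; the cross term 2xy is missing.

Conclusion: False.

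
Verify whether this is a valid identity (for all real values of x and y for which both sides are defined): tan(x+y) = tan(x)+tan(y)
Claim: tan(x+y) = tan(x)+tan(y).
Test a specific point where both sides are defined: x = π/3, y = -π/4.
LHS = tan(x+y) ≈ 0.2679
RHS = tan(x)+tan(y) ≈ 0.7321
Since 0.2679 ≠ 0.7321, the equation fails at this point, so it cannot hold for all real values of x and y for which both sides are defined.
The correct formula is tan(x+y) = (tan(x) + tan(y))/(1 - tan(x)tan(y)).

Conclusion: No, this is NOT an identity.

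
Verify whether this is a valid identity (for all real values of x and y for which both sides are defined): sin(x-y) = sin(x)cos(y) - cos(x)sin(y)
Yes, this is an identity.

Claim: sin(x-y) = sin(x)cos(y) - cos(x)sin(y).
Reasoning: Replace y by -y in sin(x+y) = sin(x)cos(y) + cos(x)sin(y) and use cos(-y) = cos(y), sin(-y) = -sin(y): sin(x-y) = sin(x)cos(y) - cos(x)sin(y).
So the two sides agree for all real values of x and y for which both sides are defined.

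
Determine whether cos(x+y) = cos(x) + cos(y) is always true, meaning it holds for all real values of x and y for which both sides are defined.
Claim: cos(x+y) = cos(x) + cos(y).
Test a specific point where both sides are defined: x = -π/6, y = π/6.
LHS = cos(x+y) ≈ 1.0000
RHS = cos(x) + cos(y) ≈ 1.7321
Since 1.0000 ≠ 1.7321, the equation fails at this point, so it cannot hold for all real values of x and y for which both sides are defined.
The correct expansion is cos(x+y) = cos(x)cos(y) - sin(x)sin(y); cosine is not additive.

Conclusion: No, this is NOT an identity.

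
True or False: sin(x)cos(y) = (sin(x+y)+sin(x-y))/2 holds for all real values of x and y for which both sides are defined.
True.

Claim: sin(x)cos(y) = (sin(x+y)+sin(x-y))/2.
Reasoning: sin(x+y) = sin(x)cos(y) + cos(x)sin(y) and sin(x-y) = sin(x)cos(y) - cos(x)sin(y). Adding, sin(x+y) + sin(x-y) = 2sin(x)cos(y); divide by 2.
So the two sides agree for all real values of x and y for which both sides are defined.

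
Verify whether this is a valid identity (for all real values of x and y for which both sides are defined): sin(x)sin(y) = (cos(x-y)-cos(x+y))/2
Claim: sin(x)sin(y) = (cos(x-y)-cos(x+y))/2.
Reasoning: cos(x-y) = cos(x)cos(y) + sin(x)sin(y) and cos(x+y) = cos(x)cos(y) - sin(x)sin(y). Subtracting, cos(x-y) - cos(x+y) = 2sin(x)sin(y); divide by 2.
So the two sides agree for all real values of x and y for which both sides are defined.

Conclusion: Yes, this is an identity.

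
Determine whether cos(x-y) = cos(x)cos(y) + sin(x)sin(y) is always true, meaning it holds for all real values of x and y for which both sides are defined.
Yes, this is an identity.

Claim: cos(x-y) = cos(x)cos(y) + sin(x)sin(y).
Reasoning: Replace y by -y in cos(x+y) = cos(x)cos(y) - sin(x)sin(y) and use cos(-y) = cos(y), sin(-y) = -sin(y): cos(x-y) = cos(x)cos(y) + sin(x)sin(y).
So the two sides agree for all real values of x and y for which both sides are defined.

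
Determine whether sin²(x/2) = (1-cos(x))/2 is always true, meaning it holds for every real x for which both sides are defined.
Yes, this is an identity.

Claim: sin²(x/2) = (1-cos(x))/2.
Reasoning: Use cos(2θ) = 1 - 2sin²θ with θ = x/2: cos(x) = 1 - 2sin²(x/2). Solving for sin²(x/2) gives (1 - cos(x))/2.
So the two sides agree for every real x for which both sides are defined.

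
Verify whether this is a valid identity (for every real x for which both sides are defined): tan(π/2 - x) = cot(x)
Claim: tan(π/2 - x) = cot(x).
Reasoning: tan(π/2 - x) = sin(π/2 - x)/cos(π/2 - x) = cos(x)/sin(x) = cot(x), using the cofunction identities sin(π/2 - x) = cos(x) and cos(π/2 - x) = sin(x).
So the two sides agree for every real x for which both sides are defined.

Conclusion: Yes, this is an identity.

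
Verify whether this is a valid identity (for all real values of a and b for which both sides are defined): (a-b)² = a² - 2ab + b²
Yes, this is an identity.

Claim: (a-b)² = a² - 2ab + b².
Reasoning: Expand: (a-b)² = (a-b)(a-b) = a·a - a·b - b·a + b·b = a² - 2ab + b².
So the two sides agree for all real values of a and b for which both sides are defined.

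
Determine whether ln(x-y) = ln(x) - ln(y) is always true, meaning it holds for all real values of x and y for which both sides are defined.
Claim: ln(x-y) = ln(x) - ln(y).
Test a specific point where both sides are defined: x = 4, y = 3/2.
LHS = ln(x-y) ≈ 0.9163
RHS = ln(x) - ln(y) ≈ 0.9808
Since 0.9163 ≠ 0.9808, the equation fails at this point, so it cannot hold for all real values of x and y for which both sides are defined.
ln(x) - ln(y) = ln(x/y), not ln(x-y).

Conclusion: No, this is NOT an identity.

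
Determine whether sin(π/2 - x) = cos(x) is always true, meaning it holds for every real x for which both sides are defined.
Yes, this is an identity.

Claim: sin(π/2 - x) = cos(x).
Reasoning: Use sin(u - v) = sin(u)cos(v) - cos(u)sin(v) with u = π/2, v = x: sin(π/2)cos(x) - cos(π/2)sin(x) = 1·cos(x) - 0·sin(x) = cos(x).
So the two sides agree for every real x for which both sides are defined.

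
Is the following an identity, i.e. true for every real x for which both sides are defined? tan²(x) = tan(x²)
No, this is NOT an identity.

Claim: tan²(x) = tan(x²).
Test a specific point where both sides are defined: x = π/6.
LHS = tan²(x) ≈ 0.3333
RHS = tan(x²) ≈ 0.2812
Since 0.3333 ≠ 0.2812, the equation fails at this point, so it cannot hold for every real x for which both sides are defined.
tan²(x) means (tan x)², squaring the output; tan(x²) squares the input. These are different functions.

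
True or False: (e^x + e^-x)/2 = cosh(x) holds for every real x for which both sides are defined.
True.

Claim: (e^x + e^-x)/2 = cosh(x).
Reasoning: This is exactly the definition of the hyperbolic cosine: cosh(x) := (e^x + e^-x)/2.
So the two sides agree for every real x for which both sides are defined.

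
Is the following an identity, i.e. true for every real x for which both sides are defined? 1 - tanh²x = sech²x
Yes, this is an identity.

Claim: 1 - tanh²x = sech²x.
Reasoning: Divide cosh²x - sinh²x = 1 through by cosh²x (never zero): 1 - tanh²x = 1/cosh²x = sech²x.
So the two sides agree for every real x for which both sides are defined.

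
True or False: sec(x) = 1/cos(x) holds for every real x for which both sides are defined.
Claim: sec(x) = 1/cos(x).
Reasoning: sec(x) is by definition the reciprocal of cos(x), wherever cos(x) ≠ 0.
So the two sides agree for every real x for which both sides are defined.

Conclusion: True.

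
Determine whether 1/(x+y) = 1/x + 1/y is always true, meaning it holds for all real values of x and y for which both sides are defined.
No, this is NOT an identity.

Claim: 1/(x+y) = 1/x + 1/y.
Test a specific point where both sides are defined: x = 3/2, y = -2.
LHS = 1/(x+y) ≈ -2.0000
RHS = 1/x + 1/y ≈ 0.1667
Since -2.0000 ≠ 0.1667, the equation fails at this point, so it cannot hold for all real values of x and y for which both sides are defined.
1/x + 1/y = (x+y)/(xy), which is not 1/(x+y).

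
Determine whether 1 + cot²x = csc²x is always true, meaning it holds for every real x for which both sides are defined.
Yes, this is an identity.

Claim: 1 + cot²x = csc²x.
Reasoning: Start from sin²x + cos²x = 1 and divide every term by sin²x (allowed wherever cot x and csc x are defined): 1 + cot²x = 1/sin²x = csc²x.
So the two sides agree for every real x for which both sides are defined.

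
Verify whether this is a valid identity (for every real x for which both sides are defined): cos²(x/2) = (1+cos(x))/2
Yes, this is an identity.

Claim: cos²(x/2) = (1+cos(x))/2.
Reasoning: Use cos(2θ) = 2cos²θ - 1 with θ = x/2: cos(x) = 2cos²(x/2) - 1. Solving for cos²(x/2) gives (1 + cos(x))/2.
So the two sides agree for every real x for which both sides are defined.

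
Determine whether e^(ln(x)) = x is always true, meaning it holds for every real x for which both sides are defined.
Claim: e^(ln(x)) = x.
Reasoning: For x > 0, ln(x) is by definition the exponent p such that e^p = x. Raising e to that exponent therefore returns x: e^(ln x) = x.
So the two sides agree for every real x for which both sides are defined.

Conclusion: Yes, this is an identity.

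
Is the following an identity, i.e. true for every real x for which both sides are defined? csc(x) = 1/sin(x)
Claim: csc(x) = 1/sin(x).
Reasoning: csc(x) is by definition the reciprocal of sin(x), wherever sin(x) ≠ 0.
So the two sides agree for every real x for which both sides are defined.

Conclusion: Yes, this is an identity.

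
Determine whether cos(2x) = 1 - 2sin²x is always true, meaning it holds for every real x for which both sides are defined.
Yes, this is an identity.

Claim: cos(2x) = 1 - 2sin²x.
Reasoning: cos(2x) = cos²x - sin²x. Replace cos²x by 1 - sin²x: (1 - sin²x) - sin²x = 1 - 2sin²x.
So the two sides agree for every real x for which both sides are defined.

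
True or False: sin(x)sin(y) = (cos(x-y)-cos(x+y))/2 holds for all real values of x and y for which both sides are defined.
Claim: sin(x)sin(y) = (cos(x-y)-cos(x+y))/2.
Reasoning: cos(x-y) = cos(x)cos(y) + sin(x)sin(y) and cos(x+y) = cos(x)cos(y) - sin(x)sin(y). Subtracting, cos(x-y) - cos(x+y) = 2sin(x)sin(y); divide by 2.
So the two sides agree for all real values of x and y for which both sides are defined.

Conclusion: True.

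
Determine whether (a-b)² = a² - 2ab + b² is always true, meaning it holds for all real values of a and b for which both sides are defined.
Yes, this is an identity.

Claim: (a-b)² = a² - 2ab + b².
Reasoning: Expand: (a-b)² = (a-b)(a-b) = a·a - a·b - b·a + b·b = a² - 2ab + b².
So the two sides agree for all real values of a and b for which both sides are defined.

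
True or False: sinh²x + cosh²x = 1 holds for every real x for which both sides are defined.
Claim: sinh²x + cosh²x = 1.
Test a specific point where both sides are defined: x = 3/2.
LHS = sinh²x + cosh²x ≈ 10.0677
RHS = 1 ≈ 1.0000
Since 10.0677 ≠ 1.0000, the equation fails at this point, so it cannot hold for every real x for which both sides are defined.
The correct hyperbolic identity is cosh²x - sinh²x = 1 (a difference); the sum sinh²x + cosh²x equals cosh(2x).

Conclusion: False.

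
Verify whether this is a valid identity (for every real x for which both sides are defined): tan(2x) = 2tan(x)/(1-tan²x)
Claim: tan(2x) = 2tan(x)/(1-tan²x).
Reasoning: tan(2x) = sin(2x)/cos(2x) = 2sin(x)cos(x) / (cos²x - sin²x). Divide numerator and denominator by cos²x: 2tan(x) / (1 - tan²x).
So the two sides agree for every real x for which both sides are defined.

Conclusion: Yes, this is an identity.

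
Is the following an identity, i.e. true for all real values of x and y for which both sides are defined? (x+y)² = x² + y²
Claim: (x+y)² = x² + y².
Test a specific point where both sides are defined: x = 4, y = 3/2.
LHS = (x+y)² ≈ 30.2500
RHS = x² + y² ≈ 18.2500
Since 30.2500 ≠ 18.2500, the equation fails at this point, so it cannot hold for all real values of x and y for which both sides are defined.
The correct expansion is (x+y)² = x² + 2xy + y²; the cross term 2xy is missing.

Conclusion: No, this is NOT an identity.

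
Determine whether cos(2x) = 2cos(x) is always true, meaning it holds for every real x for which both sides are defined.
No, this is NOT an identity.

Claim: cos(2x) = 2cos(x).
Test a specific point where both sides are defined: x = π/6.
LHS = cos(2x) ≈ 0.5000
RHS = 2cos(x) ≈ 1.7321
Since 0.5000 ≠ 1.7321, the equation fails at this point, so it cannot hold for every real x for which both sides are defined.
The correct double-angle formula is cos(2x) = cos²x - sin²x.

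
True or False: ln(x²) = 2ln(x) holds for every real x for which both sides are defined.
Claim: ln(x²) = 2ln(x).
Reasoning: The right side requires x > 0. For x > 0, x² = (e^(ln x))² = e^(2ln x), so ln(x²) = 2ln(x). (For x < 0 the right side is undefined, so those values are outside the claim.)
So the two sides agree for every real x for which both sides are defined.

Conclusion: True.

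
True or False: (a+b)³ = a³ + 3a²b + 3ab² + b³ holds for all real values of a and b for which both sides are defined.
True.

Claim: (a+b)³ = a³ + 3a²b + 3ab² + b³.
Reasoning: (a+b)³ = (a+b)(a+b)² = (a+b)(a² + 2ab + b²) = a³ + 2a²b + ab² + a²b + 2ab² + b³ = a³ + 3a²b + 3ab² + b³.
So the two sides agree for all real values of a and b for which both sides are defined.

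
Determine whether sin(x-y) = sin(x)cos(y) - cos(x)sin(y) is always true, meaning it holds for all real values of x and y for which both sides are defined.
Yes, this is an identity.

Claim: sin(x-y) = sin(x)cos(y) - cos(x)sin(y).
Reasoning: Replace y by -y in sin(x+y) = sin(x)cos(y) + cos(x)sin(y) and use cos(-y) = cos(y), sin(-y) = -sin(y): sin(x-y) = sin(x)cos(y) - cos(x)sin(y).
So the two sides agree for all real values of x and y for which both sides are defined.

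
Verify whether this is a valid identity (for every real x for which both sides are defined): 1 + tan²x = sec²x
Claim: 1 + tan²x = sec²x.
Reasoning: Start from sin²x + cos²x = 1 and divide every term by cos²x (allowed wherever tan x and sec x are defined): tan²x + 1 = 1/cos²x = sec²x.
So the two sides agree for every real x for which both sides are defined.

Conclusion: Yes, this is an identity.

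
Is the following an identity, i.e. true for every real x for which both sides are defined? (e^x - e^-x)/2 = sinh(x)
Claim: (e^x - e^-x)/2 = sinh(x).
Reasoning: This is exactly the definition of the hyperbolic sine: sinh(x) := (e^x - e^-x)/2.
So the two sides agree for every real x for which both sides are defined.

Conclusion: Yes, this is an identity.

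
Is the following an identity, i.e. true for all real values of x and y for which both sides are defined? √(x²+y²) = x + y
No, this is NOT an identity.

Claim: √(x²+y²) = x + y.
Test a specific point where both sides are defined: x = 5, y = -2.
LHS = √(x²+y²) ≈ 5.3852
RHS = x + y ≈ 3.0000
Since 5.3852 ≠ 3.0000, the equation fails at this point, so it cannot hold for all real values of x and y for which both sides are defined.
(x+y)² = x² + 2xy + y², not x² + y², so the square root does not split this way.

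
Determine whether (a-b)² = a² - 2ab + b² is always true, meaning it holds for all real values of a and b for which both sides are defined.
Yes, this is an identity.

Claim: (a-b)² = a² - 2ab + b².
Reasoning: Expand: (a-b)² = (a-b)(a-b) = a·a - a·b - b·a + b·b = a² - 2ab + b².
So the two sides agree for all real values of a and b for which both sides are defined.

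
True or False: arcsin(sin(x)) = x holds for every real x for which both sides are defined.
False.

Claim: arcsin(sin(x)) = x.
Test a specific point where both sides are defined: x = 2π/3.
LHS = arcsin(sin(x)) ≈ 1.0472
RHS = x ≈ 2.0944
Since 1.0472 ≠ 2.0944, the equation fails at this point, so it cannot hold for every real x for which both sides are defined.
arcsin only returns values in [-π/2, π/2], so arcsin(sin(x)) = x holds only for x in that interval, not for all real x.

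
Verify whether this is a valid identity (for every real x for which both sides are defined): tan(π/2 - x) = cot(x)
Yes, this is an identity.

Claim: tan(π/2 - x) = cot(x).
Reasoning: tan(π/2 - x) = sin(π/2 - x)/cos(π/2 - x) = cos(x)/sin(x) = cot(x), using the cofunction identities sin(π/2 - x) = cos(x) and cos(π/2 - x) = sin(x).
So the two sides agree for every real x for which both sides are defined.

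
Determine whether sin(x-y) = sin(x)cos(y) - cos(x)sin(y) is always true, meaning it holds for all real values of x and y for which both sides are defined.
Yes, this is an identity.

Claim: sin(x-y) = sin(x)cos(y) - cos(x)sin(y).
Reasoning: Replace y by -y in sin(x+y) = sin(x)cos(y) + cos(x)sin(y) and use cos(-y) = cos(y), sin(-y) = -sin(y): sin(x-y) = sin(x)cos(y) - cos(x)sin(y).
So the two sides agree for all real values of x and y for which both sides are defined.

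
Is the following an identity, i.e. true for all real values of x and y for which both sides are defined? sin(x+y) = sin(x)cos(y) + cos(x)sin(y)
Claim: sin(x+y) = sin(x)cos(y) + cos(x)sin(y).
Reasoning: By Euler's formula e^(i(x+y)) = e^(ix)·e^(iy) = (cos x + i·sin x)(cos y + i·sin y). The imaginary part of the left side is sin(x+y); the imaginary part of the product is sin(x)cos(y) + cos(x)sin(y).
So the two sides agree for all real values of x and y for which both sides are defined.

Conclusion: Yes, this is an identity.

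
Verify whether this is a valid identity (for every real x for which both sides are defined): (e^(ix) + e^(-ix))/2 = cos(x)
Yes, this is an identity.

Claim: (e^(ix) + e^(-ix))/2 = cos(x).
Reasoning: By Euler's formula e^(ix) = cos(x) + i·sin(x) and e^(-ix) = cos(x) - i·sin(x). Adding cancels the sine terms: e^(ix) + e^(-ix) = 2cos(x); divide by 2.
So the two sides agree for every real x for which both sides are defined.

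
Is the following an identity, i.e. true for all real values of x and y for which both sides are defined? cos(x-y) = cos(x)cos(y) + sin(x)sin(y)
Yes, this is an identity.

Claim: cos(x-y) = cos(x)cos(y) + sin(x)sin(y).
Reasoning: Replace y by -y in cos(x+y) = cos(x)cos(y) - sin(x)sin(y) and use cos(-y) = cos(y), sin(-y) = -sin(y): cos(x-y) = cos(x)cos(y) + sin(x)sin(y).
So the two sides agree for all real values of x and y for which both sides are defined.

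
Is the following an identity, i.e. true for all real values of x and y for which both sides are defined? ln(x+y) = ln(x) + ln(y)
No, this is NOT an identity.

Claim: ln(x+y) = ln(x) + ln(y).
Test a specific point where both sides are defined: x = 4, y = 1/2.
LHS = ln(x+y) ≈ 1.5041
RHS = ln(x) + ln(y) ≈ 0.6931
Since 1.5041 ≠ 0.6931, the equation fails at this point, so it cannot hold for all real values of x and y for which both sides are defined.
ln(x) + ln(y) = ln(xy), not ln(x+y).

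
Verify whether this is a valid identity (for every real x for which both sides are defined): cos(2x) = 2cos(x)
Claim: cos(2x) = 2cos(x).
Test a specific point where both sides are defined: x = -π/2.
LHS = cos(2x) ≈ -1.0000
RHS = 2cos(x) ≈ 0.0000
Since -1.0000 ≠ 0.0000, the equation fails at this point, so it cannot hold for every real x for which both sides are defined.
The correct double-angle formula is cos(2x) = cos²x - sin²x.

Conclusion: No, this is NOT an identity.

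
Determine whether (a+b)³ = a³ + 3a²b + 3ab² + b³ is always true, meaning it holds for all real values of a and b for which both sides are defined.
Yes, this is an identity.

Claim: (a+b)³ = a³ + 3a²b + 3ab² + b³.
Reasoning: (a+b)³ = (a+b)(a+b)² = (a+b)(a² + 2ab + b²) = a³ + 2a²b + ab² + a²b + 2ab² + b³ = a³ + 3a²b + 3ab² + b³.
So the two sides agree for all real values of a and b for which both sides are defined.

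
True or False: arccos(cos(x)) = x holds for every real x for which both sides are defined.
False.

Claim: arccos(cos(x)) = x.
Test a specific point where both sides are defined: x = -π/4.
LHS = arccos(cos(x)) ≈ 0.7854
RHS = x ≈ -0.7854
Since 0.7854 ≠ -0.7854, the equation fails at this point, so it cannot hold for every real x for which both sides are defined.
arccos only returns values in [0, π], so arccos(cos(x)) = x holds only for x in that interval, not for all real x.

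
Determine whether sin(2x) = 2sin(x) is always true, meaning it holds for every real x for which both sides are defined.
Claim: sin(2x) = 2sin(x).
Test a specific point where both sides are defined: x = -π/3.
LHS = sin(2x) ≈ -0.8660
RHS = 2sin(x) ≈ -1.7321
Since -0.8660 ≠ -1.7321, the equation fails at this point, so it cannot hold for every real x for which both sides are defined.
The correct double-angle formula is sin(2x) = 2sin(x)cos(x).

Conclusion: No, this is NOT an identity.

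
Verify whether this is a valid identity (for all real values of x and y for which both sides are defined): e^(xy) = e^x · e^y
No, this is NOT an identity.

Claim: e^(xy) = e^x · e^y.
Test a specific point where both sides are defined: x = 3, y = 1.
LHS = e^(xy) ≈ 20.0855
RHS = e^x · e^y ≈ 54.5982
Since 20.0855 ≠ 54.5982, the equation fails at this point, so it cannot hold for all real values of x and y for which both sides are defined.
e^x · e^y = e^(x+y), not e^(xy).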